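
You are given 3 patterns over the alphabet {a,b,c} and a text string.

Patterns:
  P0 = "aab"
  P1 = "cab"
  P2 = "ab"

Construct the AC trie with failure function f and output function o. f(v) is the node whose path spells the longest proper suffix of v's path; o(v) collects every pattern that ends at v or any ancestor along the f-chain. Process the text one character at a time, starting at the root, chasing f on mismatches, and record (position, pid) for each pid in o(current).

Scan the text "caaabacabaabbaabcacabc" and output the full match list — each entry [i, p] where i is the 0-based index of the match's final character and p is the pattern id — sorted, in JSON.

Build automaton:
Trie nodes:
  0='ε' goto a→1 c→4
  1='a' goto a→2 b→7
  2='aa' goto b→3
  3='aab' goto ·  ←P0
  4='c' goto a→5
  5='ca' goto b→6
  6='cab' goto ·  ←P1
  7='ab' goto ·  ←P2

BFS fail/out derivation:
  fail(1) 'a': from fail(0)=0 chase 'a': 0 ⇒ 0;  out=∅∪out(0)=∅
  fail(4) 'c': from fail(0)=0 chase 'c': 0 ⇒ 0;  out=∅∪out(0)=∅
  fail(2) 'aa': from fail(1)=0 chase 'a': 0 ⇒ 1;  out=∅∪out(1)=∅
  fail(5) 'ca': from fail(4)=0 chase 'a': 0 ⇒ 1;  out=∅∪out(1)=∅
  fail(7) 'ab': from fail(1)=0 chase 'b': 0 ⇒ 0;  out={2}∪out(0)={2}
  fail(3) 'aab': from fail(2)=1 chase 'b': 1 ⇒ 7;  out={0}∪out(7)={0,2}
  fail(6) 'cab': from fail(5)=1 chase 'b': 1 ⇒ 7;  out={1}∪out(7)={1,2}

Run:
pos 0 'c': at 4
pos 1 'a': at 5
pos 2 'a': at 2 ·f
pos 3 'a': at 2 ·f
pos 4 'b': at 3  emit P0@[2:4],P2@[3:4]
pos 5 'a': at 1 ·f
pos 6 'c': at 4 ·f
pos 7 'a': at 5
pos 8 'b': at 6  emit P1@[6:8],P2@[7:8]
pos 9 'a': at 1 ·f
pos 10 'a': at 2
pos 11 'b': at 3  emit P0@[9:11],P2@[10:11]
pos 12 'b': at 0 ·f
pos 13 'a': at 1
pos 14 'a': at 2
pos 15 'b': at 3  emit P0@[13:15],P2@[14:15]
pos 16 'c': at 4 ·f
pos 17 'a': at 5
pos 18 'c': at 4 ·f
pos 19 'a': at 5
pos 20 'b': at 6  emit P1@[18:20],P2@[19:20]
pos 21 'c': at 4 ·f

Result: [[4,0],[4,2],[8,1],[8,2],[11,0],[11,2],[15,0],[15,2],[20,1],[20,2]]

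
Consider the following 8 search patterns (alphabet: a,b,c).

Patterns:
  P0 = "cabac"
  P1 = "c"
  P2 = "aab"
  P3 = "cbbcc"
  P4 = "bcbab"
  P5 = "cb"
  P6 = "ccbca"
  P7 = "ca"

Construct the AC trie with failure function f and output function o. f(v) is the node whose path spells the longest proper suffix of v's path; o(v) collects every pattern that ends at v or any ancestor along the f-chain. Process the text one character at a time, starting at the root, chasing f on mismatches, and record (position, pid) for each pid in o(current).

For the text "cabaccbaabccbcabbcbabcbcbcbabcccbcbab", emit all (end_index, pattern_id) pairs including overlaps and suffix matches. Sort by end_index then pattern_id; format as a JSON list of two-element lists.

Build:
Trie nodes:
  n0 'ε': a→6 b→13 c→1
  n1 'c': a→2 b→9 c→18  ←P1
  n2 'ca': b→3  ←P7
  n3 'cab': a→4
  n4 'caba': c→5
  n5 'cabac': ·  ←P0
  n6 'a': a→7
  n7 'aa': b→8
  n8 'aab': ·  ←P2
  n9 'cb': b→10  ←P5
  n10 'cbb': c→11
  n11 'cbbc': c→12
  n12 'cbbcc': ·  ←P3
  n13 'b': c→14
  n14 'bc': b→15
  n15 'bcb': a→16
  n16 'bcba': b→17
  n17 'bcbab': ·  ←P4
  n18 'cc': b→19
  n19 'ccb': c→20
  n20 'ccbc': a→21
  n21 'ccbca': ·  ←P6

BFS fail/out derivation:
  fail(1) 'c': from fail(0)=0 chase 'c': 0 ⇒ 0;  out={1}∪out(0)={1}
  fail(6) 'a': from fail(0)=0 chase 'a': 0 ⇒ 0;  out=∅∪out(0)=∅
  fail(13) 'b': from fail(0)=0 chase 'b': 0 ⇒ 0;  out=∅∪out(0)=∅
  fail(2) 'ca': from fail(1)=0 chase 'a': 0 ⇒ 6;  out={7}∪out(6)={7}
  fail(7) 'aa': from fail(6)=0 chase 'a': 0 ⇒ 6;  out=∅∪out(6)=∅
  fail(9) 'cb': from fail(1)=0 chase 'b': 0 ⇒ 13;  out={5}∪out(13)={5}
  fail(14) 'bc': from fail(13)=0 chase 'c': 0 ⇒ 1;  out=∅∪out(1)={1}
  fail(18) 'cc': from fail(1)=0 chase 'c': 0 ⇒ 1;  out=∅∪out(1)={1}
  fail(3) 'cab': from fail(2)=6 chase 'b': 6→0 ⇒ 13;  out=∅∪out(13)=∅
  fail(8) 'aab': from fail(7)=6 chase 'b': 6→0 ⇒ 13;  out={2}∪out(13)={2}
  fail(10) 'cbb': from fail(9)=13 chase 'b': 13→0 ⇒ 13;  out=∅∪out(13)=∅
  fail(15) 'bcb': from fail(14)=1 chase 'b': 1 ⇒ 9;  out=∅∪out(9)={5}
  fail(19) 'ccb': from fail(18)=1 chase 'b': 1 ⇒ 9;  out=∅∪out(9)={5}
  fail(4) 'caba': from fail(3)=13 chase 'a': 13→0 ⇒ 6;  out=∅∪out(6)=∅
  fail(11) 'cbbc': from fail(10)=13 chase 'c': 13 ⇒ 14;  out=∅∪out(14)={1}
  fail(16) 'bcba': from fail(15)=9 chase 'a': 9→13→0 ⇒ 6;  out=∅∪out(6)=∅
  fail(20) 'ccbc': from fail(19)=9 chase 'c': 9→13 ⇒ 14;  out=∅∪out(14)={1}
  fail(5) 'cabac': from fail(4)=6 chase 'c': 6→0 ⇒ 1;  out={0}∪out(1)={0,1}
  fail(12) 'cbbcc': from fail(11)=14 chase 'c': 14→1 ⇒ 18;  out={3}∪out(18)={1,3}
  fail(17) 'bcbab': from fail(16)=6 chase 'b': 6→0 ⇒ 13;  out={4}∪out(13)={4}
  fail(21) 'ccbca': from fail(20)=14 chase 'a': 14→1 ⇒ 2;  out={6}∪out(2)={6,7}

Text stream:
pos 0 'c': at 1  ** P1@[0:0]
pos 1 'a': at 2  ** P7@[0:1]
pos 2 'b': at 3
pos 3 'a': at 4
pos 4 'c': at 5  ** P0@[0:4],P1@[4:4]
pos 5 'c': at 18 ·f  ** P1@[5:5]
pos 6 'b': at 19  ** P5@[5:6]
pos 7 'a': at 6 ·f
pos 8 'a': at 7
pos 9 'b': at 8  ** P2@[7:9]
pos 10 'c': at 14 ·f  ** P1@[10:10]
pos 11 'c': at 18 ·f  ** P1@[11:11]
pos 12 'b': at 19  ** P5@[11:12]
pos 13 'c': at 20  ** P1@[13:13]
pos 14 'a': at 21  ** P6@[10:14],P7@[13:14]
pos 15 'b': at 3 ·f
pos 16 'b': at 13 ·f
pos 17 'c': at 14  ** P1@[17:17]
pos 18 'b': at 15  ** P5@[17:18]
pos 19 'a': at 16
pos 20 'b': at 17  ** P4@[16:20]
pos 21 'c': at 14 ·f  ** P1@[21:21]
pos 22 'b': at 15  ** P5@[21:22]
pos 23 'c': at 14 ·f  ** P1@[23:23]
pos 24 'b': at 15  ** P5@[23:24]
pos 25 'c': at 14 ·f  ** P1@[25:25]
pos 26 'b': at 15  ** P5@[25:26]
pos 27 'a': at 16
pos 28 'b': at 17  ** P4@[24:28]
pos 29 'c': at 14 ·f  ** P1@[29:29]
pos 30 'c': at 18 ·f  ** P1@[30:30]
pos 31 'c': at 18 ·f  ** P1@[31:31]
pos 32 'b': at 19  ** P5@[31:32]
pos 33 'c': at 20  ** P1@[33:33]
pos 34 'b': at 15 ·f  ** P5@[33:34]
pos 35 'a': at 16
pos 36 'b': at 17  ** P4@[32:36]

Matches: [[0,1],[1,7],[4,0],[4,1],[5,1],[6,5],[9,2],[10,1],[11,1],[12,5],[13,1],[14,6],[14,7],[17,1],[18,5],[20,4],[21,1],[22,5],[23,1],[24,5],[25,1],[26,5],[28,4],[29,1],[30,1],[31,1],[32,5],[33,1],[34,5],[36,4]]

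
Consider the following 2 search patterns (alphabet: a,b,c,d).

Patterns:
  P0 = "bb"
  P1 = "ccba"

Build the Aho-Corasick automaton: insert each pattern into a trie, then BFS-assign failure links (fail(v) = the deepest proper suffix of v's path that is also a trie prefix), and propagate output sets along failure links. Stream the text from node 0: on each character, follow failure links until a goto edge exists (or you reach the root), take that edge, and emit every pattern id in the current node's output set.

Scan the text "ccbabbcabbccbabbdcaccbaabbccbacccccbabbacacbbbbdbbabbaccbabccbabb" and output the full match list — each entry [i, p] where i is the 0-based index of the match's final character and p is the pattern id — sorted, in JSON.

Build automaton:
Trie (insert patterns):
  0='ε' goto b→1 c→3
  1='b' goto b→2
  2='bb' goto ·  [P0 ends]
  3='c' goto c→4
  4='cc' goto b→5
  5='ccb' goto a→6
  6='ccba' goto ·  [P1 ends]

BFS fail/out derivation:
  n1('b'): parent n0 fail=0; on 'b' 0 → fail=0;  out ∅∪∅=∅
  n3('c'): parent n0 fail=0; on 'c' 0 → fail=0;  out ∅∪∅=∅
  n2('bb'): parent n1 fail=0; on 'b' 0 → fail=1;  out {0}∪∅={0}
  n4('cc'): parent n3 fail=0; on 'c' 0 → fail=3;  out ∅∪∅=∅
  n5('ccb'): parent n4 fail=3; on 'b' 3→0 → fail=1;  out ∅∪∅=∅
  n6('ccba'): parent n5 fail=1; on 'a' 1→0 → fail=0;  out {1}∪∅={1}

Text stream:
i=0 'c': node 0→3
i=1 'c': node 3→4
i=2 'b': node 4→5
i=3 'a': node 5→6  → match P1@[0:3]
i=4 'b': node 6→1 ·f
i=5 'b': node 1→2  → match P0@[4:5]
i=6 'c': node 2→3 ·f
i=7 'a': node 3→0 ·f
i=8 'b': node 0→1
i=9 'b': node 1→2  → match P0@[8:9]
i=10 'c': node 2→3 ·f
i=11 'c': node 3→4
i=12 'b': node 4→5
i=13 'a': node 5→6  → match P1@[10:13]
i=14 'b': node 6→1 ·f
i=15 'b': node 1→2  → match P0@[14:15]
i=16 'd': node 2→0 ·f
i=17 'c': node 0→3
i=18 'a': node 3→0 ·f
i=19 'c': node 0→3
i=20 'c': node 3→4
i=21 'b': node 4→5
i=22 'a': node 5→6  → match P1@[19:22]
i=23 'a': node 6→0 ·f
i=24 'b': node 0→1
i=25 'b': node 1→2  → match P0@[24:25]
i=26 'c': node 2→3 ·f
i=27 'c': node 3→4
i=28 'b': node 4→5
i=29 'a': node 5→6  → match P1@[26:29]
i=30 'c': node 6→3 ·f
i=31 'c': node 3→4
i=32 'c': node 4→4 ·f
i=33 'c': node 4→4 ·f
i=34 'c': node 4→4 ·f
i=35 'b': node 4→5
i=36 'a': node 5→6  → match P1@[33:36]
i=37 'b': node 6→1 ·f
i=38 'b': node 1→2  → match P0@[37:38]
i=39 'a': node 2→0 ·f
i=40 'c': node 0→3
i=41 'a': node 3→0 ·f
i=42 'c': node 0→3
i=43 'b': node 3→1 ·f
i=44 'b': node 1→2  → match P0@[43:44]
i=45 'b': node 2→2 ·f  → match P0@[44:45]
i=46 'b': node 2→2 ·f  → match P0@[45:46]
i=47 'd': node 2→0 ·f
i=48 'b': node 0→1
i=49 'b': node 1→2  → match P0@[48:49]
i=50 'a': node 2→0 ·f
i=51 'b': node 0→1
i=52 'b': node 1→2  → match P0@[51:52]
i=53 'a': node 2→0 ·f
i=54 'c': node 0→3
i=55 'c': node 3→4
i=56 'b': node 4→5
i=57 'a': node 5→6  → match P1@[54:57]
i=58 'b': node 6→1 ·f
i=59 'c': node 1→3 ·f
i=60 'c': node 3→4
i=61 'b': node 4→5
i=62 'a': node 5→6  → match P1@[59:62]
i=63 'b': node 6→1 ·f
i=64 'b': node 1→2  → match P0@[63:64]

Matches: [[3,1],[5,0],[9,0],[13,1],[15,0],[22,1],[25,0],[29,1],[36,1],[38,0],[44,0],[45,0],[46,0],[49,0],[52,0],[57,1],[62,1],[64,0]]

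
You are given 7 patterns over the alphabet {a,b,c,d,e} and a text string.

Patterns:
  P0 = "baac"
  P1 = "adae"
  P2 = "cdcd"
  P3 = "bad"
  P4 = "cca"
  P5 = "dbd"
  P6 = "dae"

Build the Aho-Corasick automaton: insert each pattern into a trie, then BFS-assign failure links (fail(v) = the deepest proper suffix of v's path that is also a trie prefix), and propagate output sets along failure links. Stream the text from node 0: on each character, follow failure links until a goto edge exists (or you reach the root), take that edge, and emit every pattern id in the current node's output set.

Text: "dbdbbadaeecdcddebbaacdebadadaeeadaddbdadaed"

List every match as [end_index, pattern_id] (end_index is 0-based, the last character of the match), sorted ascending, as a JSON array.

Build automaton:
Trie nodes:
  0='ε' goto a→5 b→1 c→9 d→16
  1='b' goto a→2
  2='ba' goto a→3 d→13
  3='baa' goto c→4
  4='baac' goto ·  ←P0
  5='a' goto d→6
  6='ad' goto a→7
  7='ada' goto e→8
  8='adae' goto ·  ←P1
  9='c' goto c→14 d→10
  10='cd' goto c→11
  11='cdc' goto d→12
  12='cdcd' goto ·  ←P2
  13='bad' goto ·  ←P3
  14='cc' goto a→15
  15='cca' goto ·  ←P4
  16='d' goto a→19 b→17
  17='db' goto d→18
  18='dbd' goto ·  ←P5
  19='da' goto e→20
  20='dae' goto ·  ←P6

BFS fail/out derivation:
  fail(1) 'b': from fail(0)=0 chase 'b': 0 ⇒ 0;  out=∅∪out(0)=∅
  fail(5) 'a': from fail(0)=0 chase 'a': 0 ⇒ 0;  out=∅∪out(0)=∅
  fail(9) 'c': from fail(0)=0 chase 'c': 0 ⇒ 0;  out=∅∪out(0)=∅
  fail(16) 'd': from fail(0)=0 chase 'd': 0 ⇒ 0;  out=∅∪out(0)=∅
  fail(2) 'ba': from fail(1)=0 chase 'a': 0 ⇒ 5;  out=∅∪out(5)=∅
  fail(6) 'ad': from fail(5)=0 chase 'd': 0 ⇒ 16;  out=∅∪out(16)=∅
  fail(10) 'cd': from fail(9)=0 chase 'd': 0 ⇒ 16;  out=∅∪out(16)=∅
  fail(14) 'cc': from fail(9)=0 chase 'c': 0 ⇒ 9;  out=∅∪out(9)=∅
  fail(17) 'db': from fail(16)=0 chase 'b': 0 ⇒ 1;  out=∅∪out(1)=∅
  fail(19) 'da': from fail(16)=0 chase 'a': 0 ⇒ 5;  out=∅∪out(5)=∅
  fail(3) 'baa': from fail(2)=5 chase 'a': 5→0 ⇒ 5;  out=∅∪out(5)=∅
  fail(7) 'ada': from fail(6)=16 chase 'a': 16 ⇒ 19;  out=∅∪out(19)=∅
  fail(11) 'cdc': from fail(10)=16 chase 'c': 16→0 ⇒ 9;  out=∅∪out(9)=∅
  fail(13) 'bad': from fail(2)=5 chase 'd': 5 ⇒ 6;  out={3}∪out(6)={3}
  fail(15) 'cca': from fail(14)=9 chase 'a': 9→0 ⇒ 5;  out={4}∪out(5)={4}
  fail(18) 'dbd': from fail(17)=1 chase 'd': 1→0 ⇒ 16;  out={5}∪out(16)={5}
  fail(20) 'dae': from fail(19)=5 chase 'e': 5→0 ⇒ 0;  out={6}∪out(0)={6}
  fail(4) 'baac': from fail(3)=5 chase 'c': 5→0 ⇒ 9;  out={0}∪out(9)={0}
  fail(8) 'adae': from fail(7)=19 chase 'e': 19 ⇒ 20;  out={1}∪out(20)={1,6}
  fail(12) 'cdcd': from fail(11)=9 chase 'd': 9 ⇒ 10;  out={2}∪out(10)={2}

Scan:
[0] read 'd'  n0⇒n16
[1] read 'b'  n16⇒n17
[2] read 'd'  n17⇒n18  emit P5@[0:2]
[3] read 'b'  n18⇒n17 ·f
[4] read 'b'  n17⇒n1 ·f
[5] read 'a'  n1⇒n2
[6] read 'd'  n2⇒n13  emit P3@[4:6]
[7] read 'a'  n13⇒n7 ·f
[8] read 'e'  n7⇒n8  emit P1@[5:8],P6@[6:8]
[9] read 'e'  n8⇒n0 ·f
[10] read 'c'  n0⇒n9
[11] read 'd'  n9⇒n10
[12] read 'c'  n10⇒n11
[13] read 'd'  n11⇒n12  emit P2@[10:13]
[14] read 'd'  n12⇒n16 ·f
[15] read 'e'  n16⇒n0 ·f
[16] read 'b'  n0⇒n1
[17] read 'b'  n1⇒n1 ·f
[18] read 'a'  n1⇒n2
[19] read 'a'  n2⇒n3
[20] read 'c'  n3⇒n4  emit P0@[17:20]
[21] read 'd'  n4⇒n10 ·f
[22] read 'e'  n10⇒n0 ·f
[23] read 'b'  n0⇒n1
[24] read 'a'  n1⇒n2
[25] read 'd'  n2⇒n13  emit P3@[23:25]
[26] read 'a'  n13⇒n7 ·f
[27] read 'd'  n7⇒n6 ·f
[28] read 'a'  n6⇒n7
[29] read 'e'  n7⇒n8  emit P1@[26:29],P6@[27:29]
[30] read 'e'  n8⇒n0 ·f
[31] read 'a'  n0⇒n5
[32] read 'd'  n5⇒n6
[33] read 'a'  n6⇒n7
[34] read 'd'  n7⇒n6 ·f
[35] read 'd'  n6⇒n16 ·f
[36] read 'b'  n16⇒n17
[37] read 'd'  n17⇒n18  emit P5@[35:37]
[38] read 'a'  n18⇒n19 ·f
[39] read 'd'  n19⇒n6 ·f
[40] read 'a'  n6⇒n7
[41] read 'e'  n7⇒n8  emit P1@[38:41],P6@[39:41]
[42] read 'd'  n8⇒n16 ·f

Matches: [[2,5],[6,3],[8,1],[8,6],[13,2],[20,0],[25,3],[29,1],[29,6],[37,5],[41,1],[41,6]]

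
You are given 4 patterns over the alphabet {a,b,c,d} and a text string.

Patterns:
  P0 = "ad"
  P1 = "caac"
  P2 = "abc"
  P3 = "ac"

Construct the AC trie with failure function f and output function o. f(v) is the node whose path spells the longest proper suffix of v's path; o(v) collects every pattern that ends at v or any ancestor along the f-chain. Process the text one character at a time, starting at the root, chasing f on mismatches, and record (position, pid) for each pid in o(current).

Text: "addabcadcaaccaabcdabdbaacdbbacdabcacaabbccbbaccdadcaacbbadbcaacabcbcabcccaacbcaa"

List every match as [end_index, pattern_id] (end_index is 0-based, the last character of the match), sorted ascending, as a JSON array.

Build automaton:
Trie nodes:
  0='ε' goto a→1 c→3
  1='a' goto b→7 c→9 d→2
  2='ad' goto ·  [P0 ends]
  3='c' goto a→4
  4='ca' goto a→5
  5='caa' goto c→6
  6='caac' goto ·  [P1 ends]
  7='ab' goto c→8
  8='abc' goto ·  [P2 ends]
  9='ac' goto ·  [P3 ends]

BFS fail/out derivation:
  n1('a'): parent n0 fail=0; on 'a' 0 → fail=0;  out ∅∪∅=∅
  n3('c'): parent n0 fail=0; on 'c' 0 → fail=0;  out ∅∪∅=∅
  n2('ad'): parent n1 fail=0; on 'd' 0 → fail=0;  out {0}∪∅={0}
  n4('ca'): parent n3 fail=0; on 'a' 0 → fail=1;  out ∅∪∅=∅
  n7('ab'): parent n1 fail=0; on 'b' 0 → fail=0;  out ∅∪∅=∅
  n9('ac'): parent n1 fail=0; on 'c' 0 → fail=3;  out {3}∪∅={3}
  n5('caa'): parent n4 fail=1; on 'a' 1→0 → fail=1;  out ∅∪∅=∅
  n8('abc'): parent n7 fail=0; on 'c' 0 → fail=3;  out {2}∪∅={2}
  n6('caac'): parent n5 fail=1; on 'c' 1 → fail=9;  out {1}∪{3}={1,3}

Text stream:
[0] read 'a'  n0⇒n1
[1] read 'd'  n1⇒n2  → match P0@[0:1]
[2] read 'd'  n2⇒n0 (via fail)
[3] read 'a'  n0⇒n1
[4] read 'b'  n1⇒n7
[5] read 'c'  n7⇒n8  → match P2@[3:5]
[6] read 'a'  n8⇒n4 (via fail)
[7] read 'd'  n4⇒n2 (via fail)  → match P0@[6:7]
[8] read 'c'  n2⇒n3 (via fail)
[9] read 'a'  n3⇒n4
[10] read 'a'  n4⇒n5
[11] read 'c'  n5⇒n6  → match P1@[8:11],P3@[10:11]
[12] read 'c'  n6⇒n3 (via fail)
[13] read 'a'  n3⇒n4
[14] read 'a'  n4⇒n5
[15] read 'b'  n5⇒n7 (via fail)
[16] read 'c'  n7⇒n8  → match P2@[14:16]
[17] read 'd'  n8⇒n0 (via fail)
[18] read 'a'  n0⇒n1
[19] read 'b'  n1⇒n7
[20] read 'd'  n7⇒n0 (via fail)
[21] read 'b'  n0⇒n0
[22] read 'a'  n0⇒n1
[23] read 'a'  n1⇒n1 (via fail)
[24] read 'c'  n1⇒n9  → match P3@[23:24]
[25] read 'd'  n9⇒n0 (via fail)
[26] read 'b'  n0⇒n0
[27] read 'b'  n0⇒n0
[28] read 'a'  n0⇒n1
[29] read 'c'  n1⇒n9  → match P3@[28:29]
[30] read 'd'  n9⇒n0 (via fail)
[31] read 'a'  n0⇒n1
[32] read 'b'  n1⇒n7
[33] read 'c'  n7⇒n8  → match P2@[31:33]
[34] read 'a'  n8⇒n4 (via fail)
[35] read 'c'  n4⇒n9 (via fail)  → match P3@[34:35]
[36] read 'a'  n9⇒n4 (via fail)
[37] read 'a'  n4⇒n5
[38] read 'b'  n5⇒n7 (via fail)
[39] read 'b'  n7⇒n0 (via fail)
[40] read 'c'  n0⇒n3
[41] read 'c'  n3⇒n3 (via fail)
[42] read 'b'  n3⇒n0 (via fail)
[43] read 'b'  n0⇒n0
[44] read 'a'  n0⇒n1
[45] read 'c'  n1⇒n9  → match P3@[44:45]
[46] read 'c'  n9⇒n3 (via fail)
[47] read 'd'  n3⇒n0 (via fail)
[48] read 'a'  n0⇒n1
[49] read 'd'  n1⇒n2  → match P0@[48:49]
[50] read 'c'  n2⇒n3 (via fail)
[51] read 'a'  n3⇒n4
[52] read 'a'  n4⇒n5
[53] read 'c'  n5⇒n6  → match P1@[50:53],P3@[52:53]
[54] read 'b'  n6⇒n0 (via fail)
[55] read 'b'  n0⇒n0
[56] read 'a'  n0⇒n1
[57] read 'd'  n1⇒n2  → match P0@[56:57]
[58] read 'b'  n2⇒n0 (via fail)
[59] read 'c'  n0⇒n3
[60] read 'a'  n3⇒n4
[61] read 'a'  n4⇒n5
[62] read 'c'  n5⇒n6  → match P1@[59:62],P3@[61:62]
[63] read 'a'  n6⇒n4 (via fail)
[64] read 'b'  n4⇒n7 (via fail)
[65] read 'c'  n7⇒n8  → match P2@[63:65]
[66] read 'b'  n8⇒n0 (via fail)
[67] read 'c'  n0⇒n3
[68] read 'a'  n3⇒n4
[69] read 'b'  n4⇒n7 (via fail)
[70] read 'c'  n7⇒n8  → match P2@[68:70]
[71] read 'c'  n8⇒n3 (via fail)
[72] read 'c'  n3⇒n3 (via fail)
[73] read 'a'  n3⇒n4
[74] read 'a'  n4⇒n5
[75] read 'c'  n5⇒n6  → match P1@[72:75],P3@[74:75]
[76] read 'b'  n6⇒n0 (via fail)
[77] read 'c'  n0⇒n3
[78] read 'a'  n3⇒n4
[79] read 'a'  n4⇒n5

All matches (sorted): [[1,0],[5,2],[7,0],[11,1],[11,3],[16,2],[24,3],[29,3],[33,2],[35,3],[45,3],[49,0],[53,1],[53,3],[57,0],[62,1],[62,3],[65,2],[70,2],[75,1],[75,3]]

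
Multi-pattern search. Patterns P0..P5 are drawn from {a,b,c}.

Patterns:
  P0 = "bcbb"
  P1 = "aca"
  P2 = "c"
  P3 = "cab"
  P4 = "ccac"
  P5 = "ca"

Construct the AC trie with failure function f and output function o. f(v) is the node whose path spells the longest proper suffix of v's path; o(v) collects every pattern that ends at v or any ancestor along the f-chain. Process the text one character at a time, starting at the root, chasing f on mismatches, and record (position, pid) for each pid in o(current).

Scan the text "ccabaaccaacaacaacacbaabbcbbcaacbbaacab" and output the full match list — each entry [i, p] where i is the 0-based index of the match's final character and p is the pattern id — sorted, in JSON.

Build:
Trie (insert patterns):
  n0 'ε': a→5 b→1 c→8
  n1 'b': c→2
  n2 'bc': b→3
  n3 'bcb': b→4
  n4 'bcbb': ·  ←P0
  n5 'a': c→6
  n6 'ac': a→7
  n7 'aca': ·  ←P1
  n8 'c': a→9 c→11  ←P2
  n9 'ca': b→10  ←P5
  n10 'cab': ·  ←P3
  n11 'cc': a→12
  n12 'cca': c→13
  n13 'ccac': ·  ←P4

Failure links (BFS by depth):
  n1('b'): parent n0 fail=0; on 'b' 0 → fail=0;  out ∅∪∅=∅
  n5('a'): parent n0 fail=0; on 'a' 0 → fail=0;  out ∅∪∅=∅
  n8('c'): parent n0 fail=0; on 'c' 0 → fail=0;  out {2}∪∅={2}
  n2('bc'): parent n1 fail=0; on 'c' 0 → fail=8;  out ∅∪{2}={2}
  n6('ac'): parent n5 fail=0; on 'c' 0 → fail=8;  out ∅∪{2}={2}
  n9('ca'): parent n8 fail=0; on 'a' 0 → fail=5;  out {5}∪∅={5}
  n11('cc'): parent n8 fail=0; on 'c' 0 → fail=8;  out ∅∪{2}={2}
  n3('bcb'): parent n2 fail=8; on 'b' 8→0 → fail=1;  out ∅∪∅=∅
  n7('aca'): parent n6 fail=8; on 'a' 8 → fail=9;  out {1}∪{5}={1,5}
  n10('cab'): parent n9 fail=5; on 'b' 5→0 → fail=1;  out {3}∪∅={3}
  n12('cca'): parent n11 fail=8; on 'a' 8 → fail=9;  out ∅∪{5}={5}
  n4('bcbb'): parent n3 fail=1; on 'b' 1→0 → fail=1;  out {0}∪∅={0}
  n13('ccac'): parent n12 fail=9; on 'c' 9→5 → fail=6;  out {4}∪{2}={2,4}

Scan:
pos 0 'c': at 8  → match P2@[0:0]
pos 1 'c': at 11  → match P2@[1:1]
pos 2 'a': at 12  → match P5@[1:2]
pos 3 'b': at 10 ·f  → match P3@[1:3]
pos 4 'a': at 5 ·f
pos 5 'a': at 5 ·f
pos 6 'c': at 6  → match P2@[6:6]
pos 7 'c': at 11 ·f  → match P2@[7:7]
pos 8 'a': at 12  → match P5@[7:8]
pos 9 'a': at 5 ·f
pos 10 'c': at 6  → match P2@[10:10]
pos 11 'a': at 7  → match P1@[9:11],P5@[10:11]
pos 12 'a': at 5 ·f
pos 13 'c': at 6  → match P2@[13:13]
pos 14 'a': at 7  → match P1@[12:14],P5@[13:14]
pos 15 'a': at 5 ·f
pos 16 'c': at 6  → match P2@[16:16]
pos 17 'a': at 7  → match P1@[15:17],P5@[16:17]
pos 18 'c': at 6 ·f  → match P2@[18:18]
pos 19 'b': at 1 ·f
pos 20 'a': at 5 ·f
pos 21 'a': at 5 ·f
pos 22 'b': at 1 ·f
pos 23 'b': at 1 ·f
pos 24 'c': at 2  → match P2@[24:24]
pos 25 'b': at 3
pos 26 'b': at 4  → match P0@[23:26]
pos 27 'c': at 2 ·f  → match P2@[27:27]
pos 28 'a': at 9 ·f  → match P5@[27:28]
pos 29 'a': at 5 ·f
pos 30 'c': at 6  → match P2@[30:30]
pos 31 'b': at 1 ·f
pos 32 'b': at 1 ·f
pos 33 'a': at 5 ·f
pos 34 'a': at 5 ·f
pos 35 'c': at 6  → match P2@[35:35]
pos 36 'a': at 7  → match P1@[34:36],P5@[35:36]
pos 37 'b': at 10 ·f  → match P3@[35:37]

All matches (sorted): [[0,2],[1,2],[2,5],[3,3],[6,2],[7,2],[8,5],[10,2],[11,1],[11,5],[13,2],[14,1],[14,5],[16,2],[17,1],[17,5],[18,2],[24,2],[26,0],[27,2],[28,5],[30,2],[35,2],[36,1],[36,5],[37,3]]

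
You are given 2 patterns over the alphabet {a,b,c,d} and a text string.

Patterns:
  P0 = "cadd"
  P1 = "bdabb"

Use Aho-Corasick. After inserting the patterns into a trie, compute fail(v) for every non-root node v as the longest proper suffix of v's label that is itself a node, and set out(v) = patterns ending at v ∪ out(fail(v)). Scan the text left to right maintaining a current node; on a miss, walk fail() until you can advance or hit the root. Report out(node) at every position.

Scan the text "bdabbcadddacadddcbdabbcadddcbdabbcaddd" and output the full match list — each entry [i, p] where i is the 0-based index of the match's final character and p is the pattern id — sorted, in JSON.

Construct AC machine:
Trie (insert patterns):
  n0 'ε': b→5 c→1
  n1 'c': a→2
  n2 'ca': d→3
  n3 'cad': d→4
  n4 'cadd': ·  [P0 ends]
  n5 'b': d→6
  n6 'bd': a→7
  n7 'bda': b→8
  n8 'bdab': b→9
  n9 'bdabb': ·  [P1 ends]

BFS fail/out derivation:
  fail(1) 'c': from fail(0)=0 chase 'c': 0 ⇒ 0;  out=∅∪out(0)=∅
  fail(5) 'b': from fail(0)=0 chase 'b': 0 ⇒ 0;  out=∅∪out(0)=∅
  fail(2) 'ca': from fail(1)=0 chase 'a': 0 ⇒ 0;  out=∅∪out(0)=∅
  fail(6) 'bd': from fail(5)=0 chase 'd': 0 ⇒ 0;  out=∅∪out(0)=∅
  fail(3) 'cad': from fail(2)=0 chase 'd': 0 ⇒ 0;  out=∅∪out(0)=∅
  fail(7) 'bda': from fail(6)=0 chase 'a': 0 ⇒ 0;  out=∅∪out(0)=∅
  fail(4) 'cadd': from fail(3)=0 chase 'd': 0 ⇒ 0;  out={0}∪out(0)={0}
  fail(8) 'bdab': from fail(7)=0 chase 'b': 0 ⇒ 5;  out=∅∪out(5)=∅
  fail(9) 'bdabb': from fail(8)=5 chase 'b': 5→0 ⇒ 5;  out={1}∪out(5)={1}

Run:
i=0 'b': node 0→5
i=1 'd': node 5→6
i=2 'a': node 6→7
i=3 'b': node 7→8
i=4 'b': node 8→9  ** P1@[0:4]
i=5 'c': node 9→1 ·f
i=6 'a': node 1→2
i=7 'd': node 2→3
i=8 'd': node 3→4  ** P0@[5:8]
i=9 'd': node 4→0 ·f
i=10 'a': node 0→0
i=11 'c': node 0→1
i=12 'a': node 1→2
i=13 'd': node 2→3
i=14 'd': node 3→4  ** P0@[11:14]
i=15 'd': node 4→0 ·f
i=16 'c': node 0→1
i=17 'b': node 1→5 ·f
i=18 'd': node 5→6
i=19 'a': node 6→7
i=20 'b': node 7→8
i=21 'b': node 8→9  ** P1@[17:21]
i=22 'c': node 9→1 ·f
i=23 'a': node 1→2
i=24 'd': node 2→3
i=25 'd': node 3→4  ** P0@[22:25]
i=26 'd': node 4→0 ·f
i=27 'c': node 0→1
i=28 'b': node 1→5 ·f
i=29 'd': node 5→6
i=30 'a': node 6→7
i=31 'b': node 7→8
i=32 'b': node 8→9  ** P1@[28:32]
i=33 'c': node 9→1 ·f
i=34 'a': node 1→2
i=35 'd': node 2→3
i=36 'd': node 3→4  ** P0@[33:36]
i=37 'd': node 4→0 ·f

All matches (sorted): [[4,1],[8,0],[14,0],[21,1],[25,0],[32,1],[36,0]]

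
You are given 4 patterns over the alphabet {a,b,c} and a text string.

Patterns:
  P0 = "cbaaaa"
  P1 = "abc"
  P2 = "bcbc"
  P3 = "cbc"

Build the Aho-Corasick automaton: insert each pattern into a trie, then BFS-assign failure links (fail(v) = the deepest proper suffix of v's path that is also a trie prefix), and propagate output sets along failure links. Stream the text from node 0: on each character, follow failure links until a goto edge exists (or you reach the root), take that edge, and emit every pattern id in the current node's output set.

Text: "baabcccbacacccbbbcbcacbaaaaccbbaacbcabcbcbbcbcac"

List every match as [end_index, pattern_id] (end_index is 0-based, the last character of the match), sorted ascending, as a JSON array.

Build automaton:
Trie nodes:
  n0 'ε': a→7 b→10 c→1
  n1 'c': b→2
  n2 'cb': a→3 c→14
  n3 'cba': a→4
  n4 'cbaa': a→5
  n5 'cbaaa': a→6
  n6 'cbaaaa': ·  [P0 ends]
  n7 'a': b→8
  n8 'ab': c→9
  n9 'abc': ·  [P1 ends]
  n10 'b': c→11
  n11 'bc': b→12
  n12 'bcb': c→13
  n13 'bcbc': ·  [P2 ends]
  n14 'cbc': ·  [P3 ends]

BFS fail/out derivation:
  fail(1) 'c': from fail(0)=0 chase 'c': 0 ⇒ 0;  out=∅∪out(0)=∅
  fail(7) 'a': from fail(0)=0 chase 'a': 0 ⇒ 0;  out=∅∪out(0)=∅
  fail(10) 'b': from fail(0)=0 chase 'b': 0 ⇒ 0;  out=∅∪out(0)=∅
  fail(2) 'cb': from fail(1)=0 chase 'b': 0 ⇒ 10;  out=∅∪out(10)=∅
  fail(8) 'ab': from fail(7)=0 chase 'b': 0 ⇒ 10;  out=∅∪out(10)=∅
  fail(11) 'bc': from fail(10)=0 chase 'c': 0 ⇒ 1;  out=∅∪out(1)=∅
  fail(3) 'cba': from fail(2)=10 chase 'a': 10→0 ⇒ 7;  out=∅∪out(7)=∅
  fail(9) 'abc': from fail(8)=10 chase 'c': 10 ⇒ 11;  out={1}∪out(11)={1}
  fail(12) 'bcb': from fail(11)=1 chase 'b': 1 ⇒ 2;  out=∅∪out(2)=∅
  fail(14) 'cbc': from fail(2)=10 chase 'c': 10 ⇒ 11;  out={3}∪out(11)={3}
  fail(4) 'cbaa': from fail(3)=7 chase 'a': 7→0 ⇒ 7;  out=∅∪out(7)=∅
  fail(13) 'bcbc': from fail(12)=2 chase 'c': 2 ⇒ 14;  out={2}∪out(14)={2,3}
  fail(5) 'cbaaa': from fail(4)=7 chase 'a': 7→0 ⇒ 7;  out=∅∪out(7)=∅
  fail(6) 'cbaaaa': from fail(5)=7 chase 'a': 7→0 ⇒ 7;  out={0}∪out(7)={0}

Run:
i=0 'b': node 0→10
i=1 'a': node 10→7 ·f
i=2 'a': node 7→7 ·f
i=3 'b': node 7→8
i=4 'c': node 8→9  ** P1@[2:4]
i=5 'c': node 9→1 ·f
i=6 'c': node 1→1 ·f
i=7 'b': node 1→2
i=8 'a': node 2→3
i=9 'c': node 3→1 ·f
i=10 'a': node 1→7 ·f
i=11 'c': node 7→1 ·f
i=12 'c': node 1→1 ·f
i=13 'c': node 1→1 ·f
i=14 'b': node 1→2
i=15 'b': node 2→10 ·f
i=16 'b': node 10→10 ·f
i=17 'c': node 10→11
i=18 'b': node 11→12
i=19 'c': node 12→13  ** P2@[16:19],P3@[17:19]
i=20 'a': node 13→7 ·f
i=21 'c': node 7→1 ·f
i=22 'b': node 1→2
i=23 'a': node 2→3
i=24 'a': node 3→4
i=25 'a': node 4→5
i=26 'a': node 5→6  ** P0@[21:26]
i=27 'c': node 6→1 ·f
i=28 'c': node 1→1 ·f
i=29 'b': node 1→2
i=30 'b': node 2→10 ·f
i=31 'a': node 10→7 ·f
i=32 'a': node 7→7 ·f
i=33 'c': node 7→1 ·f
i=34 'b': node 1→2
i=35 'c': node 2→14  ** P3@[33:35]
i=36 'a': node 14→7 ·f
i=37 'b': node 7→8
i=38 'c': node 8→9  ** P1@[36:38]
i=39 'b': node 9→12 ·f
i=40 'c': node 12→13  ** P2@[37:40],P3@[38:40]
i=41 'b': node 13→12 ·f
i=42 'b': node 12→10 ·f
i=43 'c': node 10→11
i=44 'b': node 11→12
i=45 'c': node 12→13  ** P2@[42:45],P3@[43:45]
i=46 'a': node 13→7 ·f
i=47 'c': node 7→1 ·f

Matches: [[4,1],[19,2],[19,3],[26,0],[35,3],[38,1],[40,2],[40,3],[45,2],[45,3]]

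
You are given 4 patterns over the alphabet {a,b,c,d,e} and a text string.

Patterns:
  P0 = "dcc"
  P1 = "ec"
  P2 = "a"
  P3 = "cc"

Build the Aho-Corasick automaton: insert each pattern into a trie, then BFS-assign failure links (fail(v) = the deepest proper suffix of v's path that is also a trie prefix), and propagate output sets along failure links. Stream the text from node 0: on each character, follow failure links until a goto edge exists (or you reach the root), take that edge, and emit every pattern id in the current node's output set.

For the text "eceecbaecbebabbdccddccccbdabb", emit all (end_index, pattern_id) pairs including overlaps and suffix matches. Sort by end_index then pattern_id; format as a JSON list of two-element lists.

Build automaton:
Trie nodes:
  0='ε' goto a→6 c→7 d→1 e→4
  1='d' goto c→2
  2='dc' goto c→3
  3='dcc' goto ·  ←P0
  4='e' goto c→5
  5='ec' goto ·  ←P1
  6='a' goto ·  ←P2
  7='c' goto c→8
  8='cc' goto ·  ←P3

BFS fail/out derivation:
  fail(1) 'd': from fail(0)=0 chase 'd': 0 ⇒ 0;  out=∅∪out(0)=∅
  fail(4) 'e': from fail(0)=0 chase 'e': 0 ⇒ 0;  out=∅∪out(0)=∅
  fail(6) 'a': from fail(0)=0 chase 'a': 0 ⇒ 0;  out={2}∪out(0)={2}
  fail(7) 'c': from fail(0)=0 chase 'c': 0 ⇒ 0;  out=∅∪out(0)=∅
  fail(2) 'dc': from fail(1)=0 chase 'c': 0 ⇒ 7;  out=∅∪out(7)=∅
  fail(5) 'ec': from fail(4)=0 chase 'c': 0 ⇒ 7;  out={1}∪out(7)={1}
  fail(8) 'cc': from fail(7)=0 chase 'c': 0 ⇒ 7;  out={3}∪out(7)={3}
  fail(3) 'dcc': from fail(2)=7 chase 'c': 7 ⇒ 8;  out={0}∪out(8)={0,3}

Scan:
[0] read 'e'  n0⇒n4
[1] read 'c'  n4⇒n5  ** P1@[0:1]
[2] read 'e'  n5⇒n4 (via fail)
[3] read 'e'  n4⇒n4 (via fail)
[4] read 'c'  n4⇒n5  ** P1@[3:4]
[5] read 'b'  n5⇒n0 (via fail)
[6] read 'a'  n0⇒n6  ** P2@[6:6]
[7] read 'e'  n6⇒n4 (via fail)
[8] read 'c'  n4⇒n5  ** P1@[7:8]
[9] read 'b'  n5⇒n0 (via fail)
[10] read 'e'  n0⇒n4
[11] read 'b'  n4⇒n0 (via fail)
[12] read 'a'  n0⇒n6  ** P2@[12:12]
[13] read 'b'  n6⇒n0 (via fail)
[14] read 'b'  n0⇒n0
[15] read 'd'  n0⇒n1
[16] read 'c'  n1⇒n2
[17] read 'c'  n2⇒n3  ** P0@[15:17],P3@[16:17]
[18] read 'd'  n3⇒n1 (via fail)
[19] read 'd'  n1⇒n1 (via fail)
[20] read 'c'  n1⇒n2
[21] read 'c'  n2⇒n3  ** P0@[19:21],P3@[20:21]
[22] read 'c'  n3⇒n8 (via fail)  ** P3@[21:22]
[23] read 'c'  n8⇒n8 (via fail)  ** P3@[22:23]
[24] read 'b'  n8⇒n0 (via fail)
[25] read 'd'  n0⇒n1
[26] read 'a'  n1⇒n6 (via fail)  ** P2@[26:26]
[27] read 'b'  n6⇒n0 (via fail)
[28] read 'b'  n0⇒n0

All matches (sorted): [[1,1],[4,1],[6,2],[8,1],[12,2],[17,0],[17,3],[21,0],[21,3],[22,3],[23,3],[26,2]]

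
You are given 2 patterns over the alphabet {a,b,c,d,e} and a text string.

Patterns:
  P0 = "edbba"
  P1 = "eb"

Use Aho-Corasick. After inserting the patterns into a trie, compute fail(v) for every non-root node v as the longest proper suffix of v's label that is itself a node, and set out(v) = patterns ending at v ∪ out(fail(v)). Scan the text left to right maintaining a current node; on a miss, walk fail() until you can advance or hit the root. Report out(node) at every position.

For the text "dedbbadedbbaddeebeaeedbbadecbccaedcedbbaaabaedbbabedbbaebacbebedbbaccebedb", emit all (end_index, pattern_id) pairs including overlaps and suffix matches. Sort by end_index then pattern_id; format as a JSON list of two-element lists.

Build automaton:
Trie (insert patterns):
  0='ε' goto e→1
  1='e' goto b→6 d→2
  2='ed' goto b→3
  3='edb' goto b→4
  4='edbb' goto a→5
  5='edbba' goto ·  ←P0
  6='eb' goto ·  ←P1

BFS fail/out derivation:
  n1('e'): parent n0 fail=0; on 'e' 0 → fail=0;  out ∅∪∅=∅
  n2('ed'): parent n1 fail=0; on 'd' 0 → fail=0;  out ∅∪∅=∅
  n6('eb'): parent n1 fail=0; on 'b' 0 → fail=0;  out {1}∪∅={1}
  n3('edb'): parent n2 fail=0; on 'b' 0 → fail=0;  out ∅∪∅=∅
  n4('edbb'): parent n3 fail=0; on 'b' 0 → fail=0;  out ∅∪∅=∅
  n5('edbba'): parent n4 fail=0; on 'a' 0 → fail=0;  out {0}∪∅={0}

Text stream:
i=0 'd': node 0→0
i=1 'e': node 0→1
i=2 'd': node 1→2
i=3 'b': node 2→3
i=4 'b': node 3→4
i=5 'a': node 4→5  ** P0@[1:5]
i=6 'd': node 5→0 (via fail)
i=7 'e': node 0→1
i=8 'd': node 1→2
i=9 'b': node 2→3
i=10 'b': node 3→4
i=11 'a': node 4→5  ** P0@[7:11]
i=12 'd': node 5→0 (via fail)
i=13 'd': node 0→0
i=14 'e': node 0→1
i=15 'e': node 1→1 (via fail)
i=16 'b': node 1→6  ** P1@[15:16]
i=17 'e': node 6→1 (via fail)
i=18 'a': node 1→0 (via fail)
i=19 'e': node 0→1
i=20 'e': node 1→1 (via fail)
i=21 'd': node 1→2
i=22 'b': node 2→3
i=23 'b': node 3→4
i=24 'a': node 4→5  ** P0@[20:24]
i=25 'd': node 5→0 (via fail)
i=26 'e': node 0→1
i=27 'c': node 1→0 (via fail)
i=28 'b': node 0→0
i=29 'c': node 0→0
i=30 'c': node 0→0
i=31 'a': node 0→0
i=32 'e': node 0→1
i=33 'd': node 1→2
i=34 'c': node 2→0 (via fail)
i=35 'e': node 0→1
i=36 'd': node 1→2
i=37 'b': node 2→3
i=38 'b': node 3→4
i=39 'a': node 4→5  ** P0@[35:39]
i=40 'a': node 5→0 (via fail)
i=41 'a': node 0→0
i=42 'b': node 0→0
i=43 'a': node 0→0
i=44 'e': node 0→1
i=45 'd': node 1→2
i=46 'b': node 2→3
i=47 'b': node 3→4
i=48 'a': node 4→5  ** P0@[44:48]
i=49 'b': node 5→0 (via fail)
i=50 'e': node 0→1
i=51 'd': node 1→2
i=52 'b': node 2→3
i=53 'b': node 3→4
i=54 'a': node 4→5  ** P0@[50:54]
i=55 'e': node 5→1 (via fail)
i=56 'b': node 1→6  ** P1@[55:56]
i=57 'a': node 6→0 (via fail)
i=58 'c': node 0→0
i=59 'b': node 0→0
i=60 'e': node 0→1
i=61 'b': node 1→6  ** P1@[60:61]
i=62 'e': node 6→1 (via fail)
i=63 'd': node 1→2
i=64 'b': node 2→3
i=65 'b': node 3→4
i=66 'a': node 4→5  ** P0@[62:66]
i=67 'c': node 5→0 (via fail)
i=68 'c': node 0→0
i=69 'e': node 0→1
i=70 'b': node 1→6  ** P1@[69:70]
i=71 'e': node 6→1 (via fail)
i=72 'd': node 1→2
i=73 'b': node 2→3

All matches (sorted): [[5,0],[11,0],[16,1],[24,0],[39,0],[48,0],[54,0],[56,1],[61,1],[66,0],[70,1]]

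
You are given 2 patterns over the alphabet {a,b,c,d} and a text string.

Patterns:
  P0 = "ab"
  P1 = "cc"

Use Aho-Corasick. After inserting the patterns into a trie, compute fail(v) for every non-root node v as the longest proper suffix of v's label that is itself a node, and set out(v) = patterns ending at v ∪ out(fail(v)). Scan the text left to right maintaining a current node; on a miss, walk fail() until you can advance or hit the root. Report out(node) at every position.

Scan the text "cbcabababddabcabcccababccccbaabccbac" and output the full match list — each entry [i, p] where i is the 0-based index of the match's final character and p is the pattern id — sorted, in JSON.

Build automaton:
Trie nodes:
  0='ε' goto a→1 c→3
  1='a' goto b→2
  2='ab' goto ·  ←P0
  3='c' goto c→4
  4='cc' goto ·  ←P1

Failure links (BFS by depth):
  n1('a'): parent n0 fail=0; on 'a' 0 → fail=0;  out ∅∪∅=∅
  n3('c'): parent n0 fail=0; on 'c' 0 → fail=0;  out ∅∪∅=∅
  n2('ab'): parent n1 fail=0; on 'b' 0 → fail=0;  out {0}∪∅={0}
  n4('cc'): parent n3 fail=0; on 'c' 0 → fail=3;  out {1}∪∅={1}

Run:
[0] read 'c'  n0⇒n3
[1] read 'b'  n3⇒n0 ·f
[2] read 'c'  n0⇒n3
[3] read 'a'  n3⇒n1 ·f
[4] read 'b'  n1⇒n2  → match P0@[3:4]
[5] read 'a'  n2⇒n1 ·f
[6] read 'b'  n1⇒n2  → match P0@[5:6]
[7] read 'a'  n2⇒n1 ·f
[8] read 'b'  n1⇒n2  → match P0@[7:8]
[9] read 'd'  n2⇒n0 ·f
[10] read 'd'  n0⇒n0
[11] read 'a'  n0⇒n1
[12] read 'b'  n1⇒n2  → match P0@[11:12]
[13] read 'c'  n2⇒n3 ·f
[14] read 'a'  n3⇒n1 ·f
[15] read 'b'  n1⇒n2  → match P0@[14:15]
[16] read 'c'  n2⇒n3 ·f
[17] read 'c'  n3⇒n4  → match P1@[16:17]
[18] read 'c'  n4⇒n4 ·f  → match P1@[17:18]
[19] read 'a'  n4⇒n1 ·f
[20] read 'b'  n1⇒n2  → match P0@[19:20]
[21] read 'a'  n2⇒n1 ·f
[22] read 'b'  n1⇒n2  → match P0@[21:22]
[23] read 'c'  n2⇒n3 ·f
[24] read 'c'  n3⇒n4  → match P1@[23:24]
[25] read 'c'  n4⇒n4 ·f  → match P1@[24:25]
[26] read 'c'  n4⇒n4 ·f  → match P1@[25:26]
[27] read 'b'  n4⇒n0 ·f
[28] read 'a'  n0⇒n1
[29] read 'a'  n1⇒n1 ·f
[30] read 'b'  n1⇒n2  → match P0@[29:30]
[31] read 'c'  n2⇒n3 ·f
[32] read 'c'  n3⇒n4  → match P1@[31:32]
[33] read 'b'  n4⇒n0 ·f
[34] read 'a'  n0⇒n1
[35] read 'c'  n1⇒n3 ·f

All matches (sorted): [[4,0],[6,0],[8,0],[12,0],[15,0],[17,1],[18,1],[20,0],[22,0],[24,1],[25,1],[26,1],[30,0],[32,1]]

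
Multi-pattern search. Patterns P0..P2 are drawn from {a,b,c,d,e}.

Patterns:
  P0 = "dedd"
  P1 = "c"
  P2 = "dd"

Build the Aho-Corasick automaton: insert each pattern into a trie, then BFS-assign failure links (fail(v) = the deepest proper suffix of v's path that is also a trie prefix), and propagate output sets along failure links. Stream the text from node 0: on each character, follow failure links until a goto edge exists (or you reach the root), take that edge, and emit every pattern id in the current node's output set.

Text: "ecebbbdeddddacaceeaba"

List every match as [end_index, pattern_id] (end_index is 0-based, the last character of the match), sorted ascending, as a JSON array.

Build automaton:
Trie (insert patterns):
  n0 'ε': c→5 d→1
  n1 'd': d→6 e→2
  n2 'de': d→3
  n3 'ded': d→4
  n4 'dedd': ·  [P0 ends]
  n5 'c': ·  [P1 ends]
  n6 'dd': ·  [P2 ends]

BFS fail/out derivation:
  n1('d'): parent n0 fail=0; on 'd' 0 → fail=0;  out ∅∪∅=∅
  n5('c'): parent n0 fail=0; on 'c' 0 → fail=0;  out {1}∪∅={1}
  n2('de'): parent n1 fail=0; on 'e' 0 → fail=0;  out ∅∪∅=∅
  n6('dd'): parent n1 fail=0; on 'd' 0 → fail=1;  out {2}∪∅={2}
  n3('ded'): parent n2 fail=0; on 'd' 0 → fail=1;  out ∅∪∅=∅
  n4('dedd'): parent n3 fail=1; on 'd' 1 → fail=6;  out {0}∪{2}={0,2}

Text stream:
i=0 'e': node 0→0
i=1 'c': node 0→5  emit P1@[1:1]
i=2 'e': node 5→0 (via fail)
i=3 'b': node 0→0
i=4 'b': node 0→0
i=5 'b': node 0→0
i=6 'd': node 0→1
i=7 'e': node 1→2
i=8 'd': node 2→3
i=9 'd': node 3→4  emit P0@[6:9],P2@[8:9]
i=10 'd': node 4→6 (via fail)  emit P2@[9:10]
i=11 'd': node 6→6 (via fail)  emit P2@[10:11]
i=12 'a': node 6→0 (via fail)
i=13 'c': node 0→5  emit P1@[13:13]
i=14 'a': node 5→0 (via fail)
i=15 'c': node 0→5  emit P1@[15:15]
i=16 'e': node 5→0 (via fail)
i=17 'e': node 0→0
i=18 'a': node 0→0
i=19 'b': node 0→0
i=20 'a': node 0→0

Matches: [[1,1],[9,0],[9,2],[10,2],[11,2],[13,1],[15,1]]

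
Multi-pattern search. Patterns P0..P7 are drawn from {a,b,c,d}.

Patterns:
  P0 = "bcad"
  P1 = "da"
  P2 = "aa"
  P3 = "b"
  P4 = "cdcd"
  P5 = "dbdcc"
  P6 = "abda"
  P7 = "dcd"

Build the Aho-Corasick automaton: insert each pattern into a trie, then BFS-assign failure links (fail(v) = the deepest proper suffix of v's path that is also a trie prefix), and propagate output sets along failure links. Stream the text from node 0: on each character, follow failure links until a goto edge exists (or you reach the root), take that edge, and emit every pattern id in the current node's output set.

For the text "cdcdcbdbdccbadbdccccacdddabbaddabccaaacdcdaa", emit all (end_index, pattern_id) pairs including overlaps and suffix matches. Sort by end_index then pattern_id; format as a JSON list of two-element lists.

Build automaton:
Trie (insert patterns):
  n0 'ε': a→7 b→1 c→9 d→5
  n1 'b': c→2  ←P3
  n2 'bc': a→3
  n3 'bca': d→4
  n4 'bcad': ·  ←P0
  n5 'd': a→6 b→13 c→20
  n6 'da': ·  ←P1
  n7 'a': a→8 b→17
  n8 'aa': ·  ←P2
  n9 'c': d→10
  n10 'cd': c→11
  n11 'cdc': d→12
  n12 'cdcd': ·  ←P4
  n13 'db': d→14
  n14 'dbd': c→15
  n15 'dbdc': c→16
  n16 'dbdcc': ·  ←P5
  n17 'ab': d→18
  n18 'abd': a→19
  n19 'abda': ·  ←P6
  n20 'dc': d→21
  n21 'dcd': ·  ←P7

Failure links (BFS by depth):
  n1('b'): parent n0 fail=0; on 'b' 0 → fail=0;  out {3}∪∅={3}
  n5('d'): parent n0 fail=0; on 'd' 0 → fail=0;  out ∅∪∅=∅
  n7('a'): parent n0 fail=0; on 'a' 0 → fail=0;  out ∅∪∅=∅
  n9('c'): parent n0 fail=0; on 'c' 0 → fail=0;  out ∅∪∅=∅
  n2('bc'): parent n1 fail=0; on 'c' 0 → fail=9;  out ∅∪∅=∅
  n6('da'): parent n5 fail=0; on 'a' 0 → fail=7;  out {1}∪∅={1}
  n8('aa'): parent n7 fail=0; on 'a' 0 → fail=7;  out {2}∪∅={2}
  n10('cd'): parent n9 fail=0; on 'd' 0 → fail=5;  out ∅∪∅=∅
  n13('db'): parent n5 fail=0; on 'b' 0 → fail=1;  out ∅∪{3}={3}
  n17('ab'): parent n7 fail=0; on 'b' 0 → fail=1;  out ∅∪{3}={3}
  n20('dc'): parent n5 fail=0; on 'c' 0 → fail=9;  out ∅∪∅=∅
  n3('bca'): parent n2 fail=9; on 'a' 9→0 → fail=7;  out ∅∪∅=∅
  n11('cdc'): parent n10 fail=5; on 'c' 5 → fail=20;  out ∅∪∅=∅
  n14('dbd'): parent n13 fail=1; on 'd' 1→0 → fail=5;  out ∅∪∅=∅
  n18('abd'): parent n17 fail=1; on 'd' 1→0 → fail=5;  out ∅∪∅=∅
  n21('dcd'): parent n20 fail=9; on 'd' 9 → fail=10;  out {7}∪∅={7}
  n4('bcad'): parent n3 fail=7; on 'd' 7→0 → fail=5;  out {0}∪∅={0}
  n12('cdcd'): parent n11 fail=20; on 'd' 20 → fail=21;  out {4}∪{7}={4,7}
  n15('dbdc'): parent n14 fail=5; on 'c' 5 → fail=20;  out ∅∪∅=∅
  n19('abda'): parent n18 fail=5; on 'a' 5 → fail=6;  out {6}∪{1}={1,6}
  n16('dbdcc'): parent n15 fail=20; on 'c' 20→9→0 → fail=9;  out {5}∪∅={5}

Scan:
pos 0 'c': at 9
pos 1 'd': at 10
pos 2 'c': at 11
pos 3 'd': at 12  emit P4@[0:3],P7@[1:3]
pos 4 'c': at 11 ·f
pos 5 'b': at 1 ·f  emit P3@[5:5]
pos 6 'd': at 5 ·f
pos 7 'b': at 13  emit P3@[7:7]
pos 8 'd': at 14
pos 9 'c': at 15
pos 10 'c': at 16  emit P5@[6:10]
pos 11 'b': at 1 ·f  emit P3@[11:11]
pos 12 'a': at 7 ·f
pos 13 'd': at 5 ·f
pos 14 'b': at 13  emit P3@[14:14]
pos 15 'd': at 14
pos 16 'c': at 15
pos 17 'c': at 16  emit P5@[13:17]
pos 18 'c': at 9 ·f
pos 19 'c': at 9 ·f
pos 20 'a': at 7 ·f
pos 21 'c': at 9 ·f
pos 22 'd': at 10
pos 23 'd': at 5 ·f
pos 24 'd': at 5 ·f
pos 25 'a': at 6  emit P1@[24:25]
pos 26 'b': at 17 ·f  emit P3@[26:26]
pos 27 'b': at 1 ·f  emit P3@[27:27]
pos 28 'a': at 7 ·f
pos 29 'd': at 5 ·f
pos 30 'd': at 5 ·f
pos 31 'a': at 6  emit P1@[30:31]
pos 32 'b': at 17 ·f  emit P3@[32:32]
pos 33 'c': at 2 ·f
pos 34 'c': at 9 ·f
pos 35 'a': at 7 ·f
pos 36 'a': at 8  emit P2@[35:36]
pos 37 'a': at 8 ·f  emit P2@[36:37]
pos 38 'c': at 9 ·f
pos 39 'd': at 10
pos 40 'c': at 11
pos 41 'd': at 12  emit P4@[38:41],P7@[39:41]
pos 42 'a': at 6 ·f  emit P1@[41:42]
pos 43 'a': at 8 ·f  emit P2@[42:43]

Result: [[3,4],[3,7],[5,3],[7,3],[10,5],[11,3],[14,3],[17,5],[25,1],[26,3],[27,3],[31,1],[32,3],[36,2],[37,2],[41,4],[41,7],[42,1],[43,2]]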